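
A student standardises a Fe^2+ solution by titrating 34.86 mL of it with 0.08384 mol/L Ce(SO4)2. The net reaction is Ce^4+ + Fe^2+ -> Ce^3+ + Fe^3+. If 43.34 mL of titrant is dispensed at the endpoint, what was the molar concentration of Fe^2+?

n(Ce(SO4)2) = 0.08384 x 0.04334 = 0.003634 mol.
From the balanced equation, 1 mol Ce(SO4)2 reacts with 1 mol Fe^2+, so n(Fe^2+) = 0.003634 x 1/1 = 0.003634 mol.
[Fe^2+] = 0.003634 / 0.03486 L = 0.104 M.

0.104 M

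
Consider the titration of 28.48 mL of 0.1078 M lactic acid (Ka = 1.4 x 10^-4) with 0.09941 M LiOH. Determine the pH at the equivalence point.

n(HC3H5O3) = 0.1078 x 0.02848 = 0.003070 mol; V(LiOH) at equivalence = 0.003070/0.09941 = 0.03088 L.
At equivalence all the acid is converted to C3H5O3-; total volume = 0.02848 + 0.03088 = 0.05936 L, so [C3H5O3-] = 0.003070/0.05936 = 0.05172 M.
Kb = Kw/Ka = 1.0e-14 / 1.4 x 10^-4 = 7.14e-11.
[OH^-] = sqrt(Kb x [C3H5O3-]) = sqrt(7.14e-11 x 0.05172) = 1.92e-6 M.
pOH = 5.72, so pH = 14.00 - 5.72 = 8.28.

8.28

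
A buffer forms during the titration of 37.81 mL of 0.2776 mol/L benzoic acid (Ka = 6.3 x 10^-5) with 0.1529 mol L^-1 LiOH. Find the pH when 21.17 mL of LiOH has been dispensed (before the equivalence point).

3.85

Initial n(C6H5COOH) = 0.2776 x 0.03781 = 0.01050 mol.
n(LiOH) added = 0.1529 x 0.02117 = 0.003237 mol, converting that many moles of C6H5COOH to C6H5COO-.
Remaining n(C6H5COOH) = 0.007259 mol; n(C6H5COO-) = 0.003237 mol.
By Henderson-Hasselbalch, pH = pKa + log([A^-]/[HA]) = 4.20 + log(0.003237/0.007259) = 4.20 + (-0.35) = 3.85.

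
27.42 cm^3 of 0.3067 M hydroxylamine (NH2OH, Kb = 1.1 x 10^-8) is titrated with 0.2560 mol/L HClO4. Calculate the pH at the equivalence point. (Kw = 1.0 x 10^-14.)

n(NH2OH) = 0.3067 x 0.02742 = 0.008410 mol; V(HClO4) at equivalence = 0.008410/0.2560 = 0.03285 L.
At equivalence the base is fully converted to NH3OH+; total volume = 0.06027 L, so [NH3OH+] = 0.008410/0.06027 = 0.1395 M.
Ka(NH3OH+) = Kw/Kb = 1.0e-14 / 1.1 x 10^-8 = 9.09e-7.
[H^+] = sqrt(Ka x [NH3OH+]) = sqrt(9.09e-7 x 0.1395) = 0.000356 M.
pH = -log(0.000356) = 3.45.

3.45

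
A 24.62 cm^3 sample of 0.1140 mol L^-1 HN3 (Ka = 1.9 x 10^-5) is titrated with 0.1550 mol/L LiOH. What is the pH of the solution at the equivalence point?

8.77

n(HN3) = 0.1140 x 0.02462 = 0.002807 mol; V(LiOH) at equivalence = 0.002807/0.1550 = 0.01811 L.
At equivalence all the acid is converted to N3-; total volume = 0.02462 + 0.01811 = 0.04273 L, so [N3-] = 0.002807/0.04273 = 0.06569 M.
Kb = Kw/Ka = 1.0e-14 / 1.9 x 10^-5 = 5.26e-10.
[OH^-] = sqrt(Kb x [N3-]) = sqrt(5.26e-10 x 0.06569) = 5.88e-6 M.
pOH = 5.23, so pH = 14.00 - 5.23 = 8.77.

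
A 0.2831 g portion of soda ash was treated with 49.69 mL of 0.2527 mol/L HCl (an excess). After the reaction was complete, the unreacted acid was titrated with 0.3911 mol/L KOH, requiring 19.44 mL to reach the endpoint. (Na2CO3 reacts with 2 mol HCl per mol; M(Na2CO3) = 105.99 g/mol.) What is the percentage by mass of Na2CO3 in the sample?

92.7%

Total n(HCl) added = 0.2527 x 0.04969 = 0.01256 mol.
n(KOH) used = 0.3911 x 0.01944 = 0.007603 mol, which equals the excess n(HCl).
So n(HCl) consumed by the sample = 0.01256 - 0.007603 = 0.004954 mol.
n(Na2CO3) = 0.004954 / 2 = 0.002477 mol.
mass Na2CO3 = 0.002477 x 105.99 = 0.2625 g, so %Na2CO3 = 0.2625/0.2831 x 100 = 92.7%.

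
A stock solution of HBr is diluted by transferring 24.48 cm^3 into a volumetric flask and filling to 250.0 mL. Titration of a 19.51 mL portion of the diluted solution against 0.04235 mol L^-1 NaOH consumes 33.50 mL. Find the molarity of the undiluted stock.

0.743 M

n(NaOH) = 0.04235 x 0.03350 = 0.001419 mol.
n(HBr) in the aliquot = 0.001419 mol.
[diluted HBr] = 0.001419 / 0.01951 = 0.07272 M.
Dilution factor = 250.0/24.48 = 10.21, so [stock] = 0.07272 x 10.21 = 0.743 M.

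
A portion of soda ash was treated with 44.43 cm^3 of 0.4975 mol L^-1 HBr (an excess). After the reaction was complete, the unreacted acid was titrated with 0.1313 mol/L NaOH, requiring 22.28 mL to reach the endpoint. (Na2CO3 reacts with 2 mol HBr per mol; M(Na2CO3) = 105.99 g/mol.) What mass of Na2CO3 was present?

Total n(HBr) added = 0.4975 x 0.04443 = 0.02210 mol.
n(NaOH) used = 0.1313 x 0.02228 = 0.002925 mol, which equals the excess n(HBr).
So n(HBr) consumed by the sample = 0.02210 - 0.002925 = 0.01918 mol.
n(Na2CO3) = 0.01918 / 2 = 0.009589 mol.
mass = 0.009589 mol x 105.99 g/mol = 1.02 g.

1.02 g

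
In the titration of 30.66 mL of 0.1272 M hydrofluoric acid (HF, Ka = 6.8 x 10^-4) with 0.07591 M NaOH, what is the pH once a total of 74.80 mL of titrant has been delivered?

n(acid) = 0.1272 x 0.03066 = 0.003900 mol; n(NaOH) added = 0.07591 x 0.07480 = 0.005678 mol.
Base is in excess by 0.005678 - 0.003900 = 0.001778 mol in a total volume of 0.1055 L.
[OH^-] = 0.001778/0.1055 = 0.01686 M, so pOH = 1.77 and pH = 14.00 - 1.77 = 12.23.

12.23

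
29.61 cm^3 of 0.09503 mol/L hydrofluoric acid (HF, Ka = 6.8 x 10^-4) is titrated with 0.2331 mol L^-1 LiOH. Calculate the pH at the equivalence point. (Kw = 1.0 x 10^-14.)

8.00

n(HF) = 0.09503 x 0.02961 = 0.002814 mol; V(LiOH) at equivalence = 0.002814/0.2331 = 0.01207 L.
At equivalence all the acid is converted to F-; total volume = 0.02961 + 0.01207 = 0.04168 L, so [F-] = 0.002814/0.04168 = 0.06751 M.
Kb = Kw/Ka = 1.0e-14 / 6.8 x 10^-4 = 1.47e-11.
[OH^-] = sqrt(Kb x [F-]) = sqrt(1.47e-11 x 0.06751) = 9.96e-7 M.
pOH = 6.00, so pH = 14.00 - 6.00 = 8.00.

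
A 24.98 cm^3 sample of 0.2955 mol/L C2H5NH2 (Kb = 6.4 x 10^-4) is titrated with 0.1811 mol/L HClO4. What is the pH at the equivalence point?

n(C2H5NH2) = 0.2955 x 0.02498 = 0.007382 mol; V(HClO4) at equivalence = 0.007382/0.1811 = 0.04076 L.
At equivalence the base is fully converted to C2H5NH3+; total volume = 0.06574 L, so [C2H5NH3+] = 0.007382/0.06574 = 0.1123 M.
Ka(C2H5NH3+) = Kw/Kb = 1.0e-14 / 6.4 x 10^-4 = 1.56e-11.
[H^+] = sqrt(Ka x [C2H5NH3+]) = sqrt(1.56e-11 x 0.1123) = 1.32e-6 M.
pH = -log(1.32e-6) = 5.88.

5.88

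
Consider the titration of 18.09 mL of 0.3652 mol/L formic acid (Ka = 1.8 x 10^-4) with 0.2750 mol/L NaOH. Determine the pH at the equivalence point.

n(HCOOH) = 0.3652 x 0.01809 = 0.006606 mol; V(NaOH) at equivalence = 0.006606/0.2750 = 0.02402 L.
At equivalence all the acid is converted to HCOO-; total volume = 0.01809 + 0.02402 = 0.04211 L, so [HCOO-] = 0.006606/0.04211 = 0.1569 M.
Kb = Kw/Ka = 1.0e-14 / 1.8 x 10^-4 = 5.56e-11.
[OH^-] = sqrt(Kb x [HCOO-]) = sqrt(5.56e-11 x 0.1569) = 2.95e-6 M.
pOH = 5.53, so pH = 14.00 - 5.53 = 8.47.

8.47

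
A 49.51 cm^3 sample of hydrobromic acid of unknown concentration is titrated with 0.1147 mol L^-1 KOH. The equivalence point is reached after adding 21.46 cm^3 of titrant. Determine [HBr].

0.0497 M

n(KOH) delivered = 0.1147 x 0.02146 = 0.002461 mol.
For a 1:1 reaction, n(HBr) = 0.002461 mol.
[HBr] = 0.002461 mol / 0.04951 L = 0.0497 M.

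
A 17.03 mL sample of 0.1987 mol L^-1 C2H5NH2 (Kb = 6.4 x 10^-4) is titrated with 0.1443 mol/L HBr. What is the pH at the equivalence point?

n(C2H5NH2) = 0.1987 x 0.01703 = 0.003384 mol; V(HBr) at equivalence = 0.003384/0.1443 = 0.02345 L.
At equivalence the base is fully converted to C2H5NH3+; total volume = 0.04048 L, so [C2H5NH3+] = 0.003384/0.04048 = 0.08359 M.
Ka(C2H5NH3+) = Kw/Kb = 1.0e-14 / 6.4 x 10^-4 = 1.56e-11.
[H^+] = sqrt(Ka x [C2H5NH3+]) = sqrt(1.56e-11 x 0.08359) = 1.14e-6 M.
pH = -log(1.14e-6) = 5.94.

5.94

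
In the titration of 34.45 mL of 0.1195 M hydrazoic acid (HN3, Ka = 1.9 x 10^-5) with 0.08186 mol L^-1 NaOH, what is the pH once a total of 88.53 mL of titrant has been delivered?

12.41

n(acid) = 0.1195 x 0.03445 = 0.004117 mol; n(NaOH) added = 0.08186 x 0.08853 = 0.007247 mol.
Base is in excess by 0.007247 - 0.004117 = 0.003130 mol in a total volume of 0.1230 L.
[OH^-] = 0.003130/0.1230 = 0.02545 M, so pOH = 1.59 and pH = 14.00 - 1.59 = 12.41.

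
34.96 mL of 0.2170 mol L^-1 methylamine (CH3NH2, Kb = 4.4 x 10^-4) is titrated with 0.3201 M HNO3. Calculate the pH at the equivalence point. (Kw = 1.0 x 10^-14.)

5.77

n(CH3NH2) = 0.2170 x 0.03496 = 0.007586 mol; V(HNO3) at equivalence = 0.007586/0.3201 = 0.02370 L.
At equivalence the base is fully converted to CH3NH3+; total volume = 0.05866 L, so [CH3NH3+] = 0.007586/0.05866 = 0.1293 M.
Ka(CH3NH3+) = Kw/Kb = 1.0e-14 / 4.4 x 10^-4 = 2.27e-11.
[H^+] = sqrt(Ka x [CH3NH3+]) = sqrt(2.27e-11 x 0.1293) = 1.71e-6 M.
pH = -log(1.71e-6) = 5.77.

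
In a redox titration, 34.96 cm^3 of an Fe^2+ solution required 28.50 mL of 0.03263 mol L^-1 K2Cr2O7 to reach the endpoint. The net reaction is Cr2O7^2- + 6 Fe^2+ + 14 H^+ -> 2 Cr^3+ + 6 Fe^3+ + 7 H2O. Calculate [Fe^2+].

n(K2Cr2O7) = 0.03263 x 0.02850 = 0.0009300 mol.
From the balanced equation, 1 mol K2Cr2O7 reacts with 6 mol Fe^2+, so n(Fe^2+) = 0.0009300 x 6/1 = 0.005580 mol.
[Fe^2+] = 0.005580 / 0.03496 L = 0.160 M.

0.160 M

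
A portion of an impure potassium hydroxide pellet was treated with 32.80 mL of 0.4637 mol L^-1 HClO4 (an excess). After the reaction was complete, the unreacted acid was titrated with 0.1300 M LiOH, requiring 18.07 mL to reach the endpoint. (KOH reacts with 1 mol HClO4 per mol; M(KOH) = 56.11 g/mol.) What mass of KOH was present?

Total n(HClO4) added = 0.4637 x 0.03280 = 0.01521 mol.
n(LiOH) used = 0.1300 x 0.01807 = 0.002349 mol, which equals the excess n(HClO4).
So n(HClO4) consumed by the sample = 0.01521 - 0.002349 = 0.01286 mol.
n(KOH) = 0.01286 / 1 = 0.01286 mol.
mass = 0.01286 mol x 56.11 g/mol = 0.722 g.

0.722 g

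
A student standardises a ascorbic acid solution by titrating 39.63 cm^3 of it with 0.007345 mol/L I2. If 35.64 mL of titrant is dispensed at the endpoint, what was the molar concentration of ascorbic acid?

0.00661 M

n(I2) = 0.007345 x 0.03564 = 0.0002618 mol.
From the balanced equation, 1 mol I2 reacts with 1 mol ascorbic acid, so n(ascorbic acid) = 0.0002618 x 1/1 = 0.0002618 mol.
[ascorbic acid] = 0.0002618 / 0.03963 L = 0.00661 M.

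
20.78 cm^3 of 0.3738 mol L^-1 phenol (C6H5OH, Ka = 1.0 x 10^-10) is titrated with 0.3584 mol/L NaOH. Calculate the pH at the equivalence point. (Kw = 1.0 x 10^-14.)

n(C6H5OH) = 0.3738 x 0.02078 = 0.007768 mol; V(NaOH) at equivalence = 0.007768/0.3584 = 0.02167 L.
At equivalence all the acid is converted to C6H5O-; total volume = 0.02078 + 0.02167 = 0.04245 L, so [C6H5O-] = 0.007768/0.04245 = 0.1830 M.
Kb = Kw/Ka = 1.0e-14 / 1.0 x 10^-10 = 0.000100.
[OH^-] = sqrt(Kb x [C6H5O-]) = sqrt(0.000100 x 0.1830) = 0.00428 M.
pOH = 2.37, so pH = 14.00 - 2.37 = 11.63.

11.63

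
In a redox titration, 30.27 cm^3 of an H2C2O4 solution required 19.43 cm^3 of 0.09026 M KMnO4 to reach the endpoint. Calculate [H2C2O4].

n(KMnO4) = 0.09026 x 0.01943 = 0.001754 mol.
From the balanced equation, 2 mol KMnO4 reacts with 5 mol H2C2O4, so n(H2C2O4) = 0.001754 x 5/2 = 0.004384 mol.
[H2C2O4] = 0.004384 / 0.03027 L = 0.145 M.

0.145 M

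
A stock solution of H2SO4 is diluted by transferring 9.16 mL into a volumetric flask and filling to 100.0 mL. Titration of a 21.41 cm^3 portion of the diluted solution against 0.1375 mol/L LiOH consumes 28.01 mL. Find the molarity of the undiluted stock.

0.982 M

n(LiOH) = 0.1375 x 0.02801 = 0.003851 mol.
n(H2SO4) in the aliquot = 0.003851 x 1/2 = 0.001926 mol.
[diluted H2SO4] = 0.001926 / 0.02141 = 0.08994 M.
Dilution factor = 100.0/9.160 = 10.92, so [stock] = 0.08994 x 10.92 = 0.982 M.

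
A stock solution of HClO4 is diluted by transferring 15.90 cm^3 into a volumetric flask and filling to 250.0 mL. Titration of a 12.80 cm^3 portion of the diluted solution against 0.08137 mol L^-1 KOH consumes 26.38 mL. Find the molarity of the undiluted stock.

2.64 M

n(KOH) = 0.08137 x 0.02638 = 0.002147 mol.
n(HClO4) in the aliquot = 0.002147 mol.
[diluted HClO4] = 0.002147 / 0.01280 = 0.1677 M.
Dilution factor = 250.0/15.90 = 15.72, so [stock] = 0.1677 x 15.72 = 2.64 M.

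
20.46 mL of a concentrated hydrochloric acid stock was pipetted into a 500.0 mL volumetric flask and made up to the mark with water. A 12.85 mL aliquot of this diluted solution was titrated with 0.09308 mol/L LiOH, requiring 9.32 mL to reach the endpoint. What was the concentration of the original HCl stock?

1.65 M

n(LiOH) = 0.09308 x 0.009320 = 0.0008675 mol.
n(HCl) in the aliquot = 0.0008675 mol.
[diluted HCl] = 0.0008675 / 0.01285 = 0.06751 M.
Dilution factor = 500.0/20.46 = 24.44, so [stock] = 0.06751 x 24.44 = 1.65 M.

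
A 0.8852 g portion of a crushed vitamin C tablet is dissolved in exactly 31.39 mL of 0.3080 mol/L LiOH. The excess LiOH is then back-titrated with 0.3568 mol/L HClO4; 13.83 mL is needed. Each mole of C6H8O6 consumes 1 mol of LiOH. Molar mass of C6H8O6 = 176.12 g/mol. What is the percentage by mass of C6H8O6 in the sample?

Total n(LiOH) added = 0.3080 x 0.03139 = 0.009668 mol.
n(HClO4) used = 0.3568 x 0.01383 = 0.004935 mol, which equals the excess n(LiOH).
So n(LiOH) consumed by the sample = 0.009668 - 0.004935 = 0.004734 mol.
n(C6H8O6) = 0.004734 / 1 = 0.004734 mol.
mass C6H8O6 = 0.004734 x 176.12 = 0.8337 g, so %C6H8O6 = 0.8337/0.8852 x 100 = 94.2%.

94.2%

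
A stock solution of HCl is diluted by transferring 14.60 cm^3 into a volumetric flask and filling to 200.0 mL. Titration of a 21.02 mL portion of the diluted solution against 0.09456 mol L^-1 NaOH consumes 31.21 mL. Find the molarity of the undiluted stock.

n(NaOH) = 0.09456 x 0.03121 = 0.002951 mol.
n(HCl) in the aliquot = 0.002951 mol.
[diluted HCl] = 0.002951 / 0.02102 = 0.1404 M.
Dilution factor = 200.0/14.60 = 13.70, so [stock] = 0.1404 x 13.70 = 1.92 M.

1.92 M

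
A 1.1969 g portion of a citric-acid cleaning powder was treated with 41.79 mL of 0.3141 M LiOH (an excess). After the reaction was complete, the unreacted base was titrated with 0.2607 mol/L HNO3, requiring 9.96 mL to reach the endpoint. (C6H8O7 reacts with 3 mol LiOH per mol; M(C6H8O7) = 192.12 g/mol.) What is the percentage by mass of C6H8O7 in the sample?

56.3%

Total n(LiOH) added = 0.3141 x 0.04179 = 0.01313 mol.
n(HNO3) used = 0.2607 x 0.009960 = 0.002597 mol, which equals the excess n(LiOH).
So n(LiOH) consumed by the sample = 0.01313 - 0.002597 = 0.01053 mol.
n(C6H8O7) = 0.01053 / 3 = 0.003510 mol.
mass C6H8O7 = 0.003510 x 192.12 = 0.6743 g, so %C6H8O7 = 0.6743/1.1969 x 100 = 56.3%.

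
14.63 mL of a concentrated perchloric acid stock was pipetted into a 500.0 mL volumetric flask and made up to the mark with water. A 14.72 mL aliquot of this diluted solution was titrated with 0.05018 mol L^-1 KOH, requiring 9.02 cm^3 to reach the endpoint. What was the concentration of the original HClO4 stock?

1.05 M

n(KOH) = 0.05018 x 0.009020 = 0.0004526 mol.
n(HClO4) in the aliquot = 0.0004526 mol.
[diluted HClO4] = 0.0004526 / 0.01472 = 0.03075 M.
Dilution factor = 500.0/14.63 = 34.18, so [stock] = 0.03075 x 34.18 = 1.05 M.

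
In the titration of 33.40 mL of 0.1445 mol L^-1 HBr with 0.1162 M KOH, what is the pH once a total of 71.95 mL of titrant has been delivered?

12.53

n(acid) = 0.1445 x 0.03340 = 0.004826 mol; n(KOH) added = 0.1162 x 0.07195 = 0.008361 mol.
Base is in excess by 0.008361 - 0.004826 = 0.003534 mol in a total volume of 0.1053 L.
[OH^-] = 0.003534/0.1053 = 0.03355 M, so pOH = 1.47 and pH = 14.00 - 1.47 = 12.53.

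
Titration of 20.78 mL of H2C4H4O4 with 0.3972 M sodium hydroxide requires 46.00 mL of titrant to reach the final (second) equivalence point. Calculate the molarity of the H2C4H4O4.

n(NaOH) = 0.3972 x 0.04600 = 0.01827 mol.
At the final (second) equivalence point, 2 mol OH^- react per mol H2C4H4O4, so n(H2C4H4O4) = 0.01827 / 2 = 0.009136 mol.
[H2C4H4O4] = 0.009136 / 0.02078 L = 0.440 M.

0.440 M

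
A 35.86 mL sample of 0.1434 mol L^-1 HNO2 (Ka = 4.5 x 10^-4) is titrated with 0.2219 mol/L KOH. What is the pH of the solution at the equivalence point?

8.14

n(HNO2) = 0.1434 x 0.03586 = 0.005142 mol; V(KOH) at equivalence = 0.005142/0.2219 = 0.02317 L.
At equivalence all the acid is converted to NO2-; total volume = 0.03586 + 0.02317 = 0.05903 L, so [NO2-] = 0.005142/0.05903 = 0.08711 M.
Kb = Kw/Ka = 1.0e-14 / 4.5 x 10^-4 = 2.22e-11.
[OH^-] = sqrt(Kb x [NO2-]) = sqrt(2.22e-11 x 0.08711) = 1.39e-6 M.
pOH = 5.86, so pH = 14.00 - 5.86 = 8.14.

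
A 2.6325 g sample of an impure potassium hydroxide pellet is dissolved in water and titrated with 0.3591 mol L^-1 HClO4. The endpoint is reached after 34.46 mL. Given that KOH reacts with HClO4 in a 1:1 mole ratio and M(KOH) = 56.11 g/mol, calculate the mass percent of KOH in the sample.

26.4%

n(HClO4) = 0.3591 x 0.03446 = 0.01237 mol.
n(KOH) = 0.01237 / 1 = 0.01237 mol.
mass of KOH = 0.01237 x 56.11 = 0.6943 g.
% purity = 0.6943 / 2.6325 x 100 = 26.4%.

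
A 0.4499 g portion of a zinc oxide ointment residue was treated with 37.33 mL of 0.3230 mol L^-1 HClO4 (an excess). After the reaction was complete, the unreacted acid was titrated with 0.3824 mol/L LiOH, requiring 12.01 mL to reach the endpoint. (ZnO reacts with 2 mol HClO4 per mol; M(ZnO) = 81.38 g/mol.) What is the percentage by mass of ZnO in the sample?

67.5%

Total n(HClO4) added = 0.3230 x 0.03733 = 0.01206 mol.
n(LiOH) used = 0.3824 x 0.01201 = 0.004593 mol, which equals the excess n(HClO4).
So n(HClO4) consumed by the sample = 0.01206 - 0.004593 = 0.007465 mol.
n(ZnO) = 0.007465 / 2 = 0.003732 mol.
mass ZnO = 0.003732 x 81.38 = 0.3037 g, so %ZnO = 0.3037/0.4499 x 100 = 67.5%.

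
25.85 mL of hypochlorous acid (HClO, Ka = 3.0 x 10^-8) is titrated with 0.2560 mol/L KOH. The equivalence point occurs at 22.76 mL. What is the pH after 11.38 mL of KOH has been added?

7.52

11.38 mL is exactly half the equivalence volume (22.76/2), i.e. the half-equivalence point.
There, n(HA) = n(A^-), so pH = pKa = -log(3.0 x 10^-8) = 7.52.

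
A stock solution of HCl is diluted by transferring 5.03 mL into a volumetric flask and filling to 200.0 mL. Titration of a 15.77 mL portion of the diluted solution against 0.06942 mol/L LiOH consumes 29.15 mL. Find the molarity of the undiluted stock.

n(LiOH) = 0.06942 x 0.02915 = 0.002024 mol.
n(HCl) in the aliquot = 0.002024 mol.
[diluted HCl] = 0.002024 / 0.01577 = 0.1283 M.
Dilution factor = 200.0/5.030 = 39.76, so [stock] = 0.1283 x 39.76 = 5.10 M.

5.10 M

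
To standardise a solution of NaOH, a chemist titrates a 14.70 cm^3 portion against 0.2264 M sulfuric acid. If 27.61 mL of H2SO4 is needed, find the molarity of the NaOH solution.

n(H2SO4) delivered = 0.2264 x 0.02761 = 0.006251 mol.
The reaction is 2 NaOH + 1 H2SO4, so n(NaOH) = 0.006251 x 2/1 = 0.01250 mol.
[NaOH] = 0.01250 mol / 0.01470 L = 0.850 M.

0.850 M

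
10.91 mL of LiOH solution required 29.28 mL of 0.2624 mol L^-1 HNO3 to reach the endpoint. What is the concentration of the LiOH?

n(HNO3) delivered = 0.2624 x 0.02928 = 0.007683 mol.
For a 1:1 reaction, n(LiOH) = 0.007683 mol.
[LiOH] = 0.007683 mol / 0.01091 L = 0.704 M.

0.704 M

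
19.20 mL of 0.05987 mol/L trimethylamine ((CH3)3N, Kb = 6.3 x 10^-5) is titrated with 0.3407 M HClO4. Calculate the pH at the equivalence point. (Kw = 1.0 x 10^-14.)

5.55

n((CH3)3N) = 0.05987 x 0.01920 = 0.001150 mol; V(HClO4) at equivalence = 0.001150/0.3407 = 0.003374 L.
At equivalence the base is fully converted to (CH3)3NH+; total volume = 0.02257 L, so [(CH3)3NH+] = 0.001150/0.02257 = 0.05092 M.
Ka((CH3)3NH+) = Kw/Kb = 1.0e-14 / 6.3 x 10^-5 = 1.59e-10.
[H^+] = sqrt(Ka x [(CH3)3NH+]) = sqrt(1.59e-10 x 0.05092) = 2.84e-6 M.
pH = -log(2.84e-6) = 5.55.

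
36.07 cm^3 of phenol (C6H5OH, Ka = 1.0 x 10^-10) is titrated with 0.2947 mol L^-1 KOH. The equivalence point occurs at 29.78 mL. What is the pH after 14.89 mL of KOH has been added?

14.89 mL is exactly half the equivalence volume (29.78/2), i.e. the half-equivalence point.
There, n(HA) = n(A^-), so pH = pKa = -log(1.0 x 10^-10) = 10.00.

10.00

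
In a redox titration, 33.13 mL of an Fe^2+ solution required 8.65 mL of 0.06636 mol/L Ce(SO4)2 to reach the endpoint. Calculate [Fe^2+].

0.0173 M

n(Ce(SO4)2) = 0.06636 x 0.008650 = 0.0005740 mol.
From the balanced equation, 1 mol Ce(SO4)2 reacts with 1 mol Fe^2+, so n(Fe^2+) = 0.0005740 x 1/1 = 0.0005740 mol.
[Fe^2+] = 0.0005740 / 0.03313 L = 0.0173 M.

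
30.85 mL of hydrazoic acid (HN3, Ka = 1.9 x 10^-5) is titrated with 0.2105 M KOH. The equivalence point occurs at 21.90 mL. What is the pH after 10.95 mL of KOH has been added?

4.72

10.95 mL is exactly half the equivalence volume (21.90/2), i.e. the half-equivalence point.
There, n(HA) = n(A^-), so pH = pKa = -log(1.9 x 10^-5) = 4.72.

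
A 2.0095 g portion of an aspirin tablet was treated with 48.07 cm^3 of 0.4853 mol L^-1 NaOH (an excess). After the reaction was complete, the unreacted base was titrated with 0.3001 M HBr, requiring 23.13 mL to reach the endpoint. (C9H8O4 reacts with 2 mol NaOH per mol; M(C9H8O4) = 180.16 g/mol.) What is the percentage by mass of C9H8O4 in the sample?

Total n(NaOH) added = 0.4853 x 0.04807 = 0.02333 mol.
n(HBr) used = 0.3001 x 0.02313 = 0.006941 mol, which equals the excess n(NaOH).
So n(NaOH) consumed by the sample = 0.02333 - 0.006941 = 0.01639 mol.
n(C9H8O4) = 0.01639 / 2 = 0.008194 mol.
mass C9H8O4 = 0.008194 x 180.16 = 1.476 g, so %C9H8O4 = 1.476/2.0095 x 100 = 73.5%.

73.5%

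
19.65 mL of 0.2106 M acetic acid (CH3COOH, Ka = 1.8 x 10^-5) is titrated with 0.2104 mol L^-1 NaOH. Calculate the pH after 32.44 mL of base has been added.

n(acid) = 0.2106 x 0.01965 = 0.004138 mol; n(NaOH) added = 0.2104 x 0.03244 = 0.006825 mol.
Base is in excess by 0.006825 - 0.004138 = 0.002687 mol in a total volume of 0.05209 L.
[OH^-] = 0.002687/0.05209 = 0.05159 M, so pOH = 1.29 and pH = 14.00 - 1.29 = 12.71.

12.71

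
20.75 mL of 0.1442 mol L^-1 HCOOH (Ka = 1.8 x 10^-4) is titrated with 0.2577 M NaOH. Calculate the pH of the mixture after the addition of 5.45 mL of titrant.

3.69

Initial n(HCOOH) = 0.1442 x 0.02075 = 0.002992 mol.
n(NaOH) added = 0.2577 x 0.005450 = 0.001404 mol, converting that many moles of HCOOH to HCOO-.
Remaining n(HCOOH) = 0.001588 mol; n(HCOO-) = 0.001404 mol.
By Henderson-Hasselbalch, pH = pKa + log([A^-]/[HA]) = 3.74 + log(0.001404/0.001588) = 3.74 + (-0.05) = 3.69.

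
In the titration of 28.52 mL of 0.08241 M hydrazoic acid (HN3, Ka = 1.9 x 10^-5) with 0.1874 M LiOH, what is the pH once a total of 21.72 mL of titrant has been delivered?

n(acid) = 0.08241 x 0.02852 = 0.002350 mol; n(LiOH) added = 0.1874 x 0.02172 = 0.004070 mol.
Base is in excess by 0.004070 - 0.002350 = 0.001720 mol in a total volume of 0.05024 L.
[OH^-] = 0.001720/0.05024 = 0.03424 M, so pOH = 1.47 and pH = 14.00 - 1.47 = 12.53.

12.53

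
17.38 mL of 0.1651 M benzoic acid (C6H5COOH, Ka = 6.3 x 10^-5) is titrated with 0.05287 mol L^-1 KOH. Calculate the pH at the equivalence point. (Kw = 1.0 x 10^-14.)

8.40

n(C6H5COOH) = 0.1651 x 0.01738 = 0.002869 mol; V(KOH) at equivalence = 0.002869/0.05287 = 0.05427 L.
At equivalence all the acid is converted to C6H5COO-; total volume = 0.01738 + 0.05427 = 0.07165 L, so [C6H5COO-] = 0.002869/0.07165 = 0.04005 M.
Kb = Kw/Ka = 1.0e-14 / 6.3 x 10^-5 = 1.59e-10.
[OH^-] = sqrt(Kb x [C6H5COO-]) = sqrt(1.59e-10 x 0.04005) = 2.52e-6 M.
pOH = 5.60, so pH = 14.00 - 5.60 = 8.40.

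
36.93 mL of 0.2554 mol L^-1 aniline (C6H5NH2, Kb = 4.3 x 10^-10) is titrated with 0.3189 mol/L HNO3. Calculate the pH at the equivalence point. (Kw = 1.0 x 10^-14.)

2.74

n(C6H5NH2) = 0.2554 x 0.03693 = 0.009432 mol; V(HNO3) at equivalence = 0.009432/0.3189 = 0.02958 L.
At equivalence the base is fully converted to C6H5NH3+; total volume = 0.06651 L, so [C6H5NH3+] = 0.009432/0.06651 = 0.1418 M.
Ka(C6H5NH3+) = Kw/Kb = 1.0e-14 / 4.3 x 10^-10 = 2.33e-5.
[H^+] = sqrt(Ka x [C6H5NH3+]) = sqrt(2.33e-5 x 0.1418) = 0.00182 M.
pH = -log(0.00182) = 2.74.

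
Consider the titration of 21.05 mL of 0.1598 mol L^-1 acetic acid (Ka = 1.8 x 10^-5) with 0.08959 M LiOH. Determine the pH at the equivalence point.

n(CH3COOH) = 0.1598 x 0.02105 = 0.003364 mol; V(LiOH) at equivalence = 0.003364/0.08959 = 0.03755 L.
At equivalence all the acid is converted to CH3COO-; total volume = 0.02105 + 0.03755 = 0.05860 L, so [CH3COO-] = 0.003364/0.05860 = 0.05741 M.
Kb = Kw/Ka = 1.0e-14 / 1.8 x 10^-5 = 5.56e-10.
[OH^-] = sqrt(Kb x [CH3COO-]) = sqrt(5.56e-10 x 0.05741) = 5.65e-6 M.
pOH = 5.25, so pH = 14.00 - 5.25 = 8.75.

8.75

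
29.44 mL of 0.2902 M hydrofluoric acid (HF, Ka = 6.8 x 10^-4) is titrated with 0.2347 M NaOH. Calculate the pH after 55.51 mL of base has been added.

n(acid) = 0.2902 x 0.02944 = 0.008543 mol; n(NaOH) added = 0.2347 x 0.05551 = 0.01303 mol.
Base is in excess by 0.01303 - 0.008543 = 0.004485 mol in a total volume of 0.08495 L.
[OH^-] = 0.004485/0.08495 = 0.05279 M, so pOH = 1.28 and pH = 14.00 - 1.28 = 12.72.

12.72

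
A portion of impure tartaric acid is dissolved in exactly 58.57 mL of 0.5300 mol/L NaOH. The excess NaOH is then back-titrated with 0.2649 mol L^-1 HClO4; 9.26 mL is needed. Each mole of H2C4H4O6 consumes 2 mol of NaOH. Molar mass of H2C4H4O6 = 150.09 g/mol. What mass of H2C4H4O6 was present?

Total n(NaOH) added = 0.5300 x 0.05857 = 0.03104 mol.
n(HClO4) used = 0.2649 x 0.009260 = 0.002453 mol, which equals the excess n(NaOH).
So n(NaOH) consumed by the sample = 0.03104 - 0.002453 = 0.02859 mol.
n(H2C4H4O6) = 0.02859 / 2 = 0.01429 mol.
mass = 0.01429 mol x 150.09 g/mol = 2.15 g.

2.15 g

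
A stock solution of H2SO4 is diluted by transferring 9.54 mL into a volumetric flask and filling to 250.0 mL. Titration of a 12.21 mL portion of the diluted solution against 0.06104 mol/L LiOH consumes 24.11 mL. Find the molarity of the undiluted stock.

n(LiOH) = 0.06104 x 0.02411 = 0.001472 mol.
n(H2SO4) in the aliquot = 0.001472 x 1/2 = 0.0007358 mol.
[diluted H2SO4] = 0.0007358 / 0.01221 = 0.06027 M.
Dilution factor = 250.0/9.540 = 26.21, so [stock] = 0.06027 x 26.21 = 1.58 M.

1.58 M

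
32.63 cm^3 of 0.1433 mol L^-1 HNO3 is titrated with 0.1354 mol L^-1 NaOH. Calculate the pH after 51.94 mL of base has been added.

n(acid) = 0.1433 x 0.03263 = 0.004676 mol; n(NaOH) added = 0.1354 x 0.05194 = 0.007033 mol.
Base is in excess by 0.007033 - 0.004676 = 0.002357 mol in a total volume of 0.08457 L.
[OH^-] = 0.002357/0.08457 = 0.02787 M, so pOH = 1.55 and pH = 14.00 - 1.55 = 12.45.

12.45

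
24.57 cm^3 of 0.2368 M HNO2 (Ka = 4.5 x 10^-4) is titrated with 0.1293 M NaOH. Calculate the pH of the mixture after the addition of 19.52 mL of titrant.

Initial n(HNO2) = 0.2368 x 0.02457 = 0.005818 mol.
n(NaOH) added = 0.1293 x 0.01952 = 0.002524 mol, converting that many moles of HNO2 to NO2-.
Remaining n(HNO2) = 0.003294 mol; n(NO2-) = 0.002524 mol.
By Henderson-Hasselbalch, pH = pKa + log([A^-]/[HA]) = 3.35 + log(0.002524/0.003294) = 3.35 + (-0.12) = 3.23.

3.23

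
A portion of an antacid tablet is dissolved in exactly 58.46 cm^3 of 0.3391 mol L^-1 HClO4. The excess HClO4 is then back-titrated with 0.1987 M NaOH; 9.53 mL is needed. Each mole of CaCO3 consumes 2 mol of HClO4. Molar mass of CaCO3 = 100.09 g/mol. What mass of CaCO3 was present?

0.897 g

Total n(HClO4) added = 0.3391 x 0.05846 = 0.01982 mol.
n(NaOH) used = 0.1987 x 0.009530 = 0.001894 mol, which equals the excess n(HClO4).
So n(HClO4) consumed by the sample = 0.01982 - 0.001894 = 0.01793 mol.
n(CaCO3) = 0.01793 / 2 = 0.008965 mol.
mass = 0.008965 mol x 100.09 g/mol = 0.897 g.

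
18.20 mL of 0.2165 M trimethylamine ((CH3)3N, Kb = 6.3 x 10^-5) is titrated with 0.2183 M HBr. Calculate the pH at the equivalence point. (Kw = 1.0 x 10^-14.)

5.38

n((CH3)3N) = 0.2165 x 0.01820 = 0.003940 mol; V(HBr) at equivalence = 0.003940/0.2183 = 0.01805 L.
At equivalence the base is fully converted to (CH3)3NH+; total volume = 0.03625 L, so [(CH3)3NH+] = 0.003940/0.03625 = 0.1087 M.
Ka((CH3)3NH+) = Kw/Kb = 1.0e-14 / 6.3 x 10^-5 = 1.59e-10.
[H^+] = sqrt(Ka x [(CH3)3NH+]) = sqrt(1.59e-10 x 0.1087) = 4.15e-6 M.
pH = -log(4.15e-6) = 5.38.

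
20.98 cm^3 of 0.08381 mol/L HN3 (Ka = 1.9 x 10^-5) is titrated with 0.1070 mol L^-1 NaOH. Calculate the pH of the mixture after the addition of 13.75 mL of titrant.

Initial n(HN3) = 0.08381 x 0.02098 = 0.001758 mol.
n(NaOH) added = 0.1070 x 0.01375 = 0.001471 mol, converting that many moles of HN3 to N3-.
Remaining n(HN3) = 0.0002871 mol; n(N3-) = 0.001471 mol.
By Henderson-Hasselbalch, pH = pKa + log([A^-]/[HA]) = 4.72 + log(0.001471/0.0002871) = 4.72 + (+0.71) = 5.43.

5.43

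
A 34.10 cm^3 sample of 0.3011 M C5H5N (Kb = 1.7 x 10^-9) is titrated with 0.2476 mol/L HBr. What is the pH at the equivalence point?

n(C5H5N) = 0.3011 x 0.03410 = 0.01027 mol; V(HBr) at equivalence = 0.01027/0.2476 = 0.04147 L.
At equivalence the base is fully converted to C5H5NH+; total volume = 0.07557 L, so [C5H5NH+] = 0.01027/0.07557 = 0.1359 M.
Ka(C5H5NH+) = Kw/Kb = 1.0e-14 / 1.7 x 10^-9 = 5.88e-6.
[H^+] = sqrt(Ka x [C5H5NH+]) = sqrt(5.88e-6 x 0.1359) = 0.000894 M.
pH = -log(0.000894) = 3.05.

3.05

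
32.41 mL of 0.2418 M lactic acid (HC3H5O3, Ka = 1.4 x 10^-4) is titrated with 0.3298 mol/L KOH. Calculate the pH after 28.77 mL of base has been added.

12.43

n(acid) = 0.2418 x 0.03241 = 0.007837 mol; n(KOH) added = 0.3298 x 0.02877 = 0.009488 mol.
Base is in excess by 0.009488 - 0.007837 = 0.001652 mol in a total volume of 0.06118 L.
[OH^-] = 0.001652/0.06118 = 0.02700 M, so pOH = 1.57 and pH = 14.00 - 1.57 = 12.43.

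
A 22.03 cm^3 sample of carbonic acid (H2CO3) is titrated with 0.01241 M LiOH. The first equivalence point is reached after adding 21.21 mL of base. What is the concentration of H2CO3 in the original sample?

n(LiOH) = 0.01241 x 0.02121 = 0.0002632 mol.
At the first equivalence point, 1 mol OH^- react per mol H2CO3, so n(H2CO3) = 0.0002632 / 1 = 0.0002632 mol.
[H2CO3] = 0.0002632 / 0.02203 L = 0.0119 M.

0.0119 M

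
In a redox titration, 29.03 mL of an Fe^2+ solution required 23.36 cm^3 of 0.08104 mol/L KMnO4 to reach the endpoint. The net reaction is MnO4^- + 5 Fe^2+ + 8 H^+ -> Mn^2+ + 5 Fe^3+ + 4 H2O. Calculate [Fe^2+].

n(KMnO4) = 0.08104 x 0.02336 = 0.001893 mol.
From the balanced equation, 1 mol KMnO4 reacts with 5 mol Fe^2+, so n(Fe^2+) = 0.001893 x 5/1 = 0.009465 mol.
[Fe^2+] = 0.009465 / 0.02903 L = 0.326 M.

0.326 M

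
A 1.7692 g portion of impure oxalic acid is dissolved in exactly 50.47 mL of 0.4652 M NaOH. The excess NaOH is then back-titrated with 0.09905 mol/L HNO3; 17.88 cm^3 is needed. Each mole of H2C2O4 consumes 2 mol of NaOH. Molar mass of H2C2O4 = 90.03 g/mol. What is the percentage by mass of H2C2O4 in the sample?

55.2%

Total n(NaOH) added = 0.4652 x 0.05047 = 0.02348 mol.
n(HNO3) used = 0.09905 x 0.01788 = 0.001771 mol, which equals the excess n(NaOH).
So n(NaOH) consumed by the sample = 0.02348 - 0.001771 = 0.02171 mol.
n(H2C2O4) = 0.02171 / 2 = 0.01085 mol.
mass H2C2O4 = 0.01085 x 90.03 = 0.9772 g, so %H2C2O4 = 0.9772/1.7692 x 100 = 55.2%.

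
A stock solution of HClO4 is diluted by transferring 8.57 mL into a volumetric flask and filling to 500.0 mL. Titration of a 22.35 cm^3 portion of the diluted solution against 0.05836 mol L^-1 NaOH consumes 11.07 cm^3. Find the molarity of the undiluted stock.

n(NaOH) = 0.05836 x 0.01107 = 0.0006460 mol.
n(HClO4) in the aliquot = 0.0006460 mol.
[diluted HClO4] = 0.0006460 / 0.02235 = 0.02891 M.
Dilution factor = 500.0/8.570 = 58.34, so [stock] = 0.02891 x 58.34 = 1.69 M.

1.69 M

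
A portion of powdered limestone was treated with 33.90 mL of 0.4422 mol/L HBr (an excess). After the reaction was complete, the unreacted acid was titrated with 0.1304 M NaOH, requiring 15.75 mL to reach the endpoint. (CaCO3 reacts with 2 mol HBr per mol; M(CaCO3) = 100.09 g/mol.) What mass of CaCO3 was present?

0.647 g

Total n(HBr) added = 0.4422 x 0.03390 = 0.01499 mol.
n(NaOH) used = 0.1304 x 0.01575 = 0.002054 mol, which equals the excess n(HBr).
So n(HBr) consumed by the sample = 0.01499 - 0.002054 = 0.01294 mol.
n(CaCO3) = 0.01294 / 2 = 0.006468 mol.
mass = 0.006468 mol x 100.09 g/mol = 0.647 g.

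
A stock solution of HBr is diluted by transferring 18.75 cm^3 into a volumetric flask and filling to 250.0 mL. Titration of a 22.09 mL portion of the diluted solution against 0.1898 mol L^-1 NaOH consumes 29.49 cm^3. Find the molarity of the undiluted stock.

3.38 M

n(NaOH) = 0.1898 x 0.02949 = 0.005597 mol.
n(HBr) in the aliquot = 0.005597 mol.
[diluted HBr] = 0.005597 / 0.02209 = 0.2534 M.
Dilution factor = 250.0/18.75 = 13.33, so [stock] = 0.2534 x 13.33 = 3.38 M.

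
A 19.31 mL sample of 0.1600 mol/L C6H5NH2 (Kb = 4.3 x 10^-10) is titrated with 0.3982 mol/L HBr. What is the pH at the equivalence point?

n(C6H5NH2) = 0.1600 x 0.01931 = 0.003090 mol; V(HBr) at equivalence = 0.003090/0.3982 = 0.007759 L.
At equivalence the base is fully converted to C6H5NH3+; total volume = 0.02707 L, so [C6H5NH3+] = 0.003090/0.02707 = 0.1141 M.
Ka(C6H5NH3+) = Kw/Kb = 1.0e-14 / 4.3 x 10^-10 = 2.33e-5.
[H^+] = sqrt(Ka x [C6H5NH3+]) = sqrt(2.33e-5 x 0.1141) = 0.00163 M.
pH = -log(0.00163) = 2.79.

2.79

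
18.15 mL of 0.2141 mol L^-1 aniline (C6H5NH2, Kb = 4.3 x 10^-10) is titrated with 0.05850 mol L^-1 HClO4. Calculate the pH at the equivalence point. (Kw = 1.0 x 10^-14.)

n(C6H5NH2) = 0.2141 x 0.01815 = 0.003886 mol; V(HClO4) at equivalence = 0.003886/0.05850 = 0.06643 L.
At equivalence the base is fully converted to C6H5NH3+; total volume = 0.08458 L, so [C6H5NH3+] = 0.003886/0.08458 = 0.04595 M.
Ka(C6H5NH3+) = Kw/Kb = 1.0e-14 / 4.3 x 10^-10 = 2.33e-5.
[H^+] = sqrt(Ka x [C6H5NH3+]) = sqrt(2.33e-5 x 0.04595) = 0.00103 M.
pH = -log(0.00103) = 2.99.

2.99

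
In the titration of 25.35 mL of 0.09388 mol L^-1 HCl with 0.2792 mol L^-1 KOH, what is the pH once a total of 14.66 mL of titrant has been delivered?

12.63

n(acid) = 0.09388 x 0.02535 = 0.002380 mol; n(KOH) added = 0.2792 x 0.01466 = 0.004093 mol.
Base is in excess by 0.004093 - 0.002380 = 0.001713 mol in a total volume of 0.04001 L.
[OH^-] = 0.001713/0.04001 = 0.04282 M, so pOH = 1.37 and pH = 14.00 - 1.37 = 12.63.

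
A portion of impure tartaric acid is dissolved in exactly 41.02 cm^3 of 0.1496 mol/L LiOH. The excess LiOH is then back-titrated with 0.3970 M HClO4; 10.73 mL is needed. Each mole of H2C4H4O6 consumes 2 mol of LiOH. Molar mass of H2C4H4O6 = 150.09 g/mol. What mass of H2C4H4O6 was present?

Total n(LiOH) added = 0.1496 x 0.04102 = 0.006137 mol.
n(HClO4) used = 0.3970 x 0.01073 = 0.004260 mol, which equals the excess n(LiOH).
So n(LiOH) consumed by the sample = 0.006137 - 0.004260 = 0.001877 mol.
n(H2C4H4O6) = 0.001877 / 2 = 0.0009384 mol.
mass = 0.0009384 mol x 150.09 g/mol = 0.141 g.

0.141 g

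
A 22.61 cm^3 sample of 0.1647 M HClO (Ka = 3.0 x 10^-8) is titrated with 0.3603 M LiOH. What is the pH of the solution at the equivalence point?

n(HClO) = 0.1647 x 0.02261 = 0.003724 mol; V(LiOH) at equivalence = 0.003724/0.3603 = 0.01034 L.
At equivalence all the acid is converted to ClO-; total volume = 0.02261 + 0.01034 = 0.03295 L, so [ClO-] = 0.003724/0.03295 = 0.1130 M.
Kb = Kw/Ka = 1.0e-14 / 3.0 x 10^-8 = 3.33e-7.
[OH^-] = sqrt(Kb x [ClO-]) = sqrt(3.33e-7 x 0.1130) = 0.000194 M.
pOH = 3.71, so pH = 14.00 - 3.71 = 10.29.

10.29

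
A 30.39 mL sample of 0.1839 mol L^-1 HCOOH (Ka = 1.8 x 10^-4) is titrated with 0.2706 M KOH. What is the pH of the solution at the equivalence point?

n(HCOOH) = 0.1839 x 0.03039 = 0.005589 mol; V(KOH) at equivalence = 0.005589/0.2706 = 0.02065 L.
At equivalence all the acid is converted to HCOO-; total volume = 0.03039 + 0.02065 = 0.05104 L, so [HCOO-] = 0.005589/0.05104 = 0.1095 M.
Kb = Kw/Ka = 1.0e-14 / 1.8 x 10^-4 = 5.56e-11.
[OH^-] = sqrt(Kb x [HCOO-]) = sqrt(5.56e-11 x 0.1095) = 2.47e-6 M.
pOH = 5.61, so pH = 14.00 - 5.61 = 8.39.

8.39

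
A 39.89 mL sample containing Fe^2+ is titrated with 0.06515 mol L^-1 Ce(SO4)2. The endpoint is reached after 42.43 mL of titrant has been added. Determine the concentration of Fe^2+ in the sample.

n(Ce(SO4)2) = 0.06515 x 0.04243 = 0.002764 mol.
From the balanced equation, 1 mol Ce(SO4)2 reacts with 1 mol Fe^2+, so n(Fe^2+) = 0.002764 x 1/1 = 0.002764 mol.
[Fe^2+] = 0.002764 / 0.03989 L = 0.0693 M.

0.0693 M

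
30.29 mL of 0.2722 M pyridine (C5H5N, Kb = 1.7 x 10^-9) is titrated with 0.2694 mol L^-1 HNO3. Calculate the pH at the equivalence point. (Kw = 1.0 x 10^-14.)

n(C5H5N) = 0.2722 x 0.03029 = 0.008245 mol; V(HNO3) at equivalence = 0.008245/0.2694 = 0.03060 L.
At equivalence the base is fully converted to C5H5NH+; total volume = 0.06089 L, so [C5H5NH+] = 0.008245/0.06089 = 0.1354 M.
Ka(C5H5NH+) = Kw/Kb = 1.0e-14 / 1.7 x 10^-9 = 5.88e-6.
[H^+] = sqrt(Ka x [C5H5NH+]) = sqrt(5.88e-6 x 0.1354) = 0.000892 M.
pH = -log(0.000892) = 3.05.

3.05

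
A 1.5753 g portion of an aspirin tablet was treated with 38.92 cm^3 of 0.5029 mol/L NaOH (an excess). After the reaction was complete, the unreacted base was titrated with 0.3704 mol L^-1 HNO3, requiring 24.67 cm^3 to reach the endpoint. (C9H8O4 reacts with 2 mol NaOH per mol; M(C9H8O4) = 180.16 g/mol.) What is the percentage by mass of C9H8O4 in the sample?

59.7%

Total n(NaOH) added = 0.5029 x 0.03892 = 0.01957 mol.
n(HNO3) used = 0.3704 x 0.02467 = 0.009138 mol, which equals the excess n(NaOH).
So n(NaOH) consumed by the sample = 0.01957 - 0.009138 = 0.01044 mol.
n(C9H8O4) = 0.01044 / 2 = 0.005218 mol.
mass C9H8O4 = 0.005218 x 180.16 = 0.9400 g, so %C9H8O4 = 0.9400/1.5753 x 100 = 59.7%.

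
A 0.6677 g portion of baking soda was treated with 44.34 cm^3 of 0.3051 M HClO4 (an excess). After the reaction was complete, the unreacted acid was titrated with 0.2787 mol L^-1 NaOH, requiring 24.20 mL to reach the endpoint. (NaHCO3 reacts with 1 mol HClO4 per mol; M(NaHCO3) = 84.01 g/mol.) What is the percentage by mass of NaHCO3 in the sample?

Total n(HClO4) added = 0.3051 x 0.04434 = 0.01353 mol.
n(NaOH) used = 0.2787 x 0.02420 = 0.006745 mol, which equals the excess n(HClO4).
So n(HClO4) consumed by the sample = 0.01353 - 0.006745 = 0.006784 mol.
n(NaHCO3) = 0.006784 / 1 = 0.006784 mol.
mass NaHCO3 = 0.006784 x 84.01 = 0.5699 g, so %NaHCO3 = 0.5699/0.6677 x 100 = 85.4%.

85.4%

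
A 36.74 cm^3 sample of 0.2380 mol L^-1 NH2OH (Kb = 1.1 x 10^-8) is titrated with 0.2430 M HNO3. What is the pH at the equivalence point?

n(NH2OH) = 0.2380 x 0.03674 = 0.008744 mol; V(HNO3) at equivalence = 0.008744/0.2430 = 0.03598 L.
At equivalence the base is fully converted to NH3OH+; total volume = 0.07272 L, so [NH3OH+] = 0.008744/0.07272 = 0.1202 M.
Ka(NH3OH+) = Kw/Kb = 1.0e-14 / 1.1 x 10^-8 = 9.09e-7.
[H^+] = sqrt(Ka x [NH3OH+]) = sqrt(9.09e-7 x 0.1202) = 0.000331 M.
pH = -log(0.000331) = 3.48.

3.48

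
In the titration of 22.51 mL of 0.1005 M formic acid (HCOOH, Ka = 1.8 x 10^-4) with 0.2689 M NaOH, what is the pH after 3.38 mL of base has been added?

Initial n(HCOOH) = 0.1005 x 0.02251 = 0.002262 mol.
n(NaOH) added = 0.2689 x 0.003380 = 0.0009089 mol, converting that many moles of HCOOH to HCOO-.
Remaining n(HCOOH) = 0.001353 mol; n(HCOO-) = 0.0009089 mol.
By Henderson-Hasselbalch, pH = pKa + log([A^-]/[HA]) = 3.74 + log(0.0009089/0.001353) = 3.74 + (-0.17) = 3.57.

3.57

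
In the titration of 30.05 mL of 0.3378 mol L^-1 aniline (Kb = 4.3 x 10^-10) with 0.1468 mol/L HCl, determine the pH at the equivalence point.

n(C6H5NH2) = 0.3378 x 0.03005 = 0.01015 mol; V(HCl) at equivalence = 0.01015/0.1468 = 0.06915 L.
At equivalence the base is fully converted to C6H5NH3+; total volume = 0.09920 L, so [C6H5NH3+] = 0.01015/0.09920 = 0.1023 M.
Ka(C6H5NH3+) = Kw/Kb = 1.0e-14 / 4.3 x 10^-10 = 2.33e-5.
[H^+] = sqrt(Ka x [C6H5NH3+]) = sqrt(2.33e-5 x 0.1023) = 0.00154 M.
pH = -log(0.00154) = 2.81.

2.81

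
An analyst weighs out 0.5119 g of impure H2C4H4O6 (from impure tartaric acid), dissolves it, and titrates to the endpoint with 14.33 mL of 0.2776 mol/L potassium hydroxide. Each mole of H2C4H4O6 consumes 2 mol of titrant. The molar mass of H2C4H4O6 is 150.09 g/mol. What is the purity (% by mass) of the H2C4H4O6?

58.3%

n(KOH) = 0.2776 x 0.01433 = 0.003978 mol.
n(H2C4H4O6) = 0.003978 / 2 = 0.001989 mol.
mass of H2C4H4O6 = 0.001989 x 150.09 = 0.2985 g.
% purity = 0.2985 / 0.5119 x 100 = 58.3%.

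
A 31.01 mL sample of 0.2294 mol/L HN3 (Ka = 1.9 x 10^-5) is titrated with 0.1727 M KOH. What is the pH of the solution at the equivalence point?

n(HN3) = 0.2294 x 0.03101 = 0.007114 mol; V(KOH) at equivalence = 0.007114/0.1727 = 0.04119 L.
At equivalence all the acid is converted to N3-; total volume = 0.03101 + 0.04119 = 0.07220 L, so [N3-] = 0.007114/0.07220 = 0.09853 M.
Kb = Kw/Ka = 1.0e-14 / 1.9 x 10^-5 = 5.26e-10.
[OH^-] = sqrt(Kb x [N3-]) = sqrt(5.26e-10 x 0.09853) = 7.20e-6 M.
pOH = 5.14, so pH = 14.00 - 5.14 = 8.86.

8.86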